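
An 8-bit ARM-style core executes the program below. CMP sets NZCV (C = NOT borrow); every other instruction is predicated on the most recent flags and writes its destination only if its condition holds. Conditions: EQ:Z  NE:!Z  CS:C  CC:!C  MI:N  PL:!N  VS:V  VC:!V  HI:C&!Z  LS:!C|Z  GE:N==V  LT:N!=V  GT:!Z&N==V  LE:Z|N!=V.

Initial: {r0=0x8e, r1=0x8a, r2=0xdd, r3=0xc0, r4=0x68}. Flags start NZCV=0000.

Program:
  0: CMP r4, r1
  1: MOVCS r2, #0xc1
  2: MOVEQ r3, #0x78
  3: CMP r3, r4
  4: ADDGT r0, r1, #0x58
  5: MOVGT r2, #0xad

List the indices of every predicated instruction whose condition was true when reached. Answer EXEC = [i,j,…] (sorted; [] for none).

0: ✓ CMP  NZCV=1001
1: · MOVCS
2: · MOVEQ
3: ✓ CMP  NZCV=0011
4: · ADDGT
5: · MOVGT

EXEC = []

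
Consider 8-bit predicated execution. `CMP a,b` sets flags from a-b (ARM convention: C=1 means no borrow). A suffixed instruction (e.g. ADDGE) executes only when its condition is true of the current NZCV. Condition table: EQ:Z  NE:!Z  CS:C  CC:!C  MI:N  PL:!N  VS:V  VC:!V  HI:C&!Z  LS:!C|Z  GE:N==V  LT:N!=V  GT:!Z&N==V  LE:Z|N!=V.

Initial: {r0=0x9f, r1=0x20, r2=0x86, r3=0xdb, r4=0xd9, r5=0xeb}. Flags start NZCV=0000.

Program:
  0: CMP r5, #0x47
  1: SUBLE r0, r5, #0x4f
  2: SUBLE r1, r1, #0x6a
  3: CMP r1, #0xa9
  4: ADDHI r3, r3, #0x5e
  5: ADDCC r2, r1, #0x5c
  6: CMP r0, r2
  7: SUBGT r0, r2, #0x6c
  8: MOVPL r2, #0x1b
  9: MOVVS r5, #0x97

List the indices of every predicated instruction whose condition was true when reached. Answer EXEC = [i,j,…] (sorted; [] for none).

0: ✓ CMP  NZCV=1010
1: ✓ SUBLE  r0←0x9c
2: ✓ SUBLE  r1←0xb6
3: ✓ CMP  NZCV=0010
4: ✓ ADDHI  r3←0x39
5: · ADDCC
6: ✓ CMP  NZCV=0010
7: ✓ SUBGT  r0←0x1a
8: ✓ MOVPL  r2←0x1b
9: · MOVVS

EXEC = [1,2,4,7,8]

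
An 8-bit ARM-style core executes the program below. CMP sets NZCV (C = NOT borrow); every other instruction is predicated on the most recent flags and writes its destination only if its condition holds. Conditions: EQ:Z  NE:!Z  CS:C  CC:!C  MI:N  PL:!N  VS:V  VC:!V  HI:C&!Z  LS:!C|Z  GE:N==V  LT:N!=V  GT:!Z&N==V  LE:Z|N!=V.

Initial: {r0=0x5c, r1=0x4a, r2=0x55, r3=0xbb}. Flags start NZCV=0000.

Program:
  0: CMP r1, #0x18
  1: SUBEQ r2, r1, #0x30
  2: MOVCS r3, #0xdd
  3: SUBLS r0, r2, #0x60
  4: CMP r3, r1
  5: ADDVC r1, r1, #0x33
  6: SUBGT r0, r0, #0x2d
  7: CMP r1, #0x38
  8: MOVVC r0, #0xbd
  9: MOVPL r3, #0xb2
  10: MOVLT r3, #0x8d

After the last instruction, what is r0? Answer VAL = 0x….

VAL = 0xbd

[0] flags=0010 → (cmp)
[1] flags=0010 EQ?F → skip
[2] flags=0010 CS?T → r3=0xdd
[3] flags=0010 LS?F → skip
[4] flags=1010 → (cmp)
[5] flags=1010 VC?T → r1=0x7d
[6] flags=1010 GT?F → skip
[7] flags=0010 → (cmp)
[8] flags=0010 VC?T → r0=0xbd
[9] flags=0010 PL?T → r3=0xb2
[10] flags=0010 LT?F → skip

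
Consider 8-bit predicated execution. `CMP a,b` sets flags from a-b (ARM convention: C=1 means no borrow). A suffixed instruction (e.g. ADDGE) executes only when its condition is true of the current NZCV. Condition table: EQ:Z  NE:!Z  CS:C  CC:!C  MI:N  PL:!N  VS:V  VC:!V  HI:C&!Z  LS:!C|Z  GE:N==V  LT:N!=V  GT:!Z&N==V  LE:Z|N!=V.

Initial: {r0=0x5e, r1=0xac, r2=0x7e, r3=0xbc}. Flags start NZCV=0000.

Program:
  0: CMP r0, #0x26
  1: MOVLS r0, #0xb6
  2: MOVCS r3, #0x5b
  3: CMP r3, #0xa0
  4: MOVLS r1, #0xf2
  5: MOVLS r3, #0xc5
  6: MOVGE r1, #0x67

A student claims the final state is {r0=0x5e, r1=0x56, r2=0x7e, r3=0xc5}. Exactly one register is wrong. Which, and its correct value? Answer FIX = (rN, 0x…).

FIX = (r1, 0x67)

[0] flags=0010 → (cmp)
[1] flags=0010 LS?F → skip
[2] flags=0010 CS?T → r3=0x5b
[3] flags=1001 → (cmp)
[4] flags=1001 LS?T → r1=0xf2
[5] flags=1001 LS?T → r3=0xc5
[6] flags=1001 GE?T → r1=0x67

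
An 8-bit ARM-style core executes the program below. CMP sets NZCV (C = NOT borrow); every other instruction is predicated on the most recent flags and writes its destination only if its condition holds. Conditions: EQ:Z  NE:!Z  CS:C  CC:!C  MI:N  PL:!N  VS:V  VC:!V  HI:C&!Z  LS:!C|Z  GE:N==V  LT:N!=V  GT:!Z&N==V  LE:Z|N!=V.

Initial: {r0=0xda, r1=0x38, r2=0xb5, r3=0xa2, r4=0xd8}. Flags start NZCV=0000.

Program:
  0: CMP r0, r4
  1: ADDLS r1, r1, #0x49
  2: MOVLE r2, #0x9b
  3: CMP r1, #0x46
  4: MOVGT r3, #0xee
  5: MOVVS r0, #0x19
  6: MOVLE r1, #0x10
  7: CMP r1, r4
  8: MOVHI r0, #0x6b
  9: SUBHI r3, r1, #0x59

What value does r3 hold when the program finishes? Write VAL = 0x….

VAL = 0xa2

0: ✓ CMP  NZCV=0010
1: · ADDLS
2: · MOVLE
3: ✓ CMP  NZCV=1000
4: · MOVGT
5: · MOVVS
6: ✓ MOVLE  r1←0x10
7: ✓ CMP  NZCV=0000
8: · MOVHI
9: · SUBHI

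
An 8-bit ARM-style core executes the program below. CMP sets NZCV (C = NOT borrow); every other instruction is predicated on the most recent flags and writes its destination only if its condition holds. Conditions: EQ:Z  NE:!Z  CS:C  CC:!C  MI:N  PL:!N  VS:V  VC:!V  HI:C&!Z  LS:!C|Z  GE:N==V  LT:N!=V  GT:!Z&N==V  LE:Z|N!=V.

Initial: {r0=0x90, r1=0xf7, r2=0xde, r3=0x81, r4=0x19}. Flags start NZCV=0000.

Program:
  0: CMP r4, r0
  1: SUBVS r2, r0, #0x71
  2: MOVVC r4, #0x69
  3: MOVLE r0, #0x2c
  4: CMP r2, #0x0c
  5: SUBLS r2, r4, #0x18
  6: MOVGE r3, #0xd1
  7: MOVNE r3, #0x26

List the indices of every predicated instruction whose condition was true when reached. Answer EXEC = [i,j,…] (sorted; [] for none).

0: ✓ CMP  NZCV=1001
1: ✓ SUBVS  r2←0x1f
2: · MOVVC
3: · MOVLE
4: ✓ CMP  NZCV=0010
5: · SUBLS
6: ✓ MOVGE  r3←0xd1
7: ✓ MOVNE  r3←0x26

EXEC = [1,6,7]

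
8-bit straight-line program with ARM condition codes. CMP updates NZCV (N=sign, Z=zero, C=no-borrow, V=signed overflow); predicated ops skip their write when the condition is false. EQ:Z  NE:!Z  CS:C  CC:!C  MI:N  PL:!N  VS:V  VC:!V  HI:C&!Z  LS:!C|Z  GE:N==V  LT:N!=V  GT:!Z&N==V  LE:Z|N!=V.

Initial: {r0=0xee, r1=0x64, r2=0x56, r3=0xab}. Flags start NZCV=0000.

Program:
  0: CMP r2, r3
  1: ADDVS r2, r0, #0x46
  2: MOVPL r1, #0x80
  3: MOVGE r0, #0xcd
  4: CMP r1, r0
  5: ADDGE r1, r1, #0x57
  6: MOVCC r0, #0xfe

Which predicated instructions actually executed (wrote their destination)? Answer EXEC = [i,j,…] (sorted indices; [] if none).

[0] flags=1001 → (cmp)
[1] flags=1001 VS?T → r2=0x34
[2] flags=1001 PL?F → skip
[3] flags=1001 GE?T → r0=0xcd
[4] flags=1001 → (cmp)
[5] flags=1001 GE?T → r1=0xbb
[6] flags=1001 CC?T → r0=0xfe

EXEC = [1,3,5,6]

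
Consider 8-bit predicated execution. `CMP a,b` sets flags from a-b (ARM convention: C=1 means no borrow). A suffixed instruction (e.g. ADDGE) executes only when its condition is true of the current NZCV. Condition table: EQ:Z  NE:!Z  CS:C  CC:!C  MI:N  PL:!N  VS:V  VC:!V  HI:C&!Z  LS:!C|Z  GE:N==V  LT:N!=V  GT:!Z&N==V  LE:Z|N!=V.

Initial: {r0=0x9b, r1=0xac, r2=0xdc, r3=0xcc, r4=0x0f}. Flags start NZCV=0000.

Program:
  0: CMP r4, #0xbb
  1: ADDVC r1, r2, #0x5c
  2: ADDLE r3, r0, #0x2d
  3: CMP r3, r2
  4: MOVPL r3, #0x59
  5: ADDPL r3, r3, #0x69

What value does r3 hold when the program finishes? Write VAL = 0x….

VAL = 0xcc

0: ✓ CMP  NZCV=0000
1: ✓ ADDVC  r1←0x38
2: · ADDLE
3: ✓ CMP  NZCV=1000
4: · MOVPL
5: · ADDPL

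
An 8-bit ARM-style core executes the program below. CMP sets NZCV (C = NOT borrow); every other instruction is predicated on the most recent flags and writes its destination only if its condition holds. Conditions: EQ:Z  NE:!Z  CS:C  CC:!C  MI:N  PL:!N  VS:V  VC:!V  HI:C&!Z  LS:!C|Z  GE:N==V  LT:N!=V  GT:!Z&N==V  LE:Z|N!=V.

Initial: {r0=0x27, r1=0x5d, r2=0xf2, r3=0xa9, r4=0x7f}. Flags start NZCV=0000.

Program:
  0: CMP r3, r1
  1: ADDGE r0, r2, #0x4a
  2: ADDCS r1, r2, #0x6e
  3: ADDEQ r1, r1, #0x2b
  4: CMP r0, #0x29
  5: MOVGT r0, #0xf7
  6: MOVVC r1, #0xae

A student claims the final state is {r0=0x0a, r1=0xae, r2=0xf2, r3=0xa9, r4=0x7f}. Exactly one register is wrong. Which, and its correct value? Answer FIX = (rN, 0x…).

[0] flags=0011 → (cmp)
[1] flags=0011 GE?F → skip
[2] flags=0011 CS?T → r1=0x60
[3] flags=0011 EQ?F → skip
[4] flags=1000 → (cmp)
[5] flags=1000 GT?F → skip
[6] flags=1000 VC?T → r1=0xae

FIX = (r0, 0x27)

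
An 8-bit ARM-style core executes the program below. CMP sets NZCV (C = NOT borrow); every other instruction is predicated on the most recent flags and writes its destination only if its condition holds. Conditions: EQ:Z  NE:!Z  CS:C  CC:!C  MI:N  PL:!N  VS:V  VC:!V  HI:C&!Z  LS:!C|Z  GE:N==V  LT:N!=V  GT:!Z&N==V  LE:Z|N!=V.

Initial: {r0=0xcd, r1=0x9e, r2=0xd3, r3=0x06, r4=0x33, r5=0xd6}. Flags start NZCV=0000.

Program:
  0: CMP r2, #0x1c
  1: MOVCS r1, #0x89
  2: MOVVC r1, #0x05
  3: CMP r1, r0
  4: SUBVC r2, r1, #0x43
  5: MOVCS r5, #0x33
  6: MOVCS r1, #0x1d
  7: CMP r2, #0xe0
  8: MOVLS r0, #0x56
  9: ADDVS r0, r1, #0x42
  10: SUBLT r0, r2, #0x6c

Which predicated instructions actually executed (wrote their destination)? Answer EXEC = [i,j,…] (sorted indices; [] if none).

EXEC = [1,2,4,8,10]

0: ✓ CMP  NZCV=1010
1: ✓ MOVCS  r1←0x89
2: ✓ MOVVC  r1←0x05
3: ✓ CMP  NZCV=0000
4: ✓ SUBVC  r2←0xc2
5: · MOVCS
6: · MOVCS
7: ✓ CMP  NZCV=1000
8: ✓ MOVLS  r0←0x56
9: · ADDVS
10: ✓ SUBLT  r0←0x56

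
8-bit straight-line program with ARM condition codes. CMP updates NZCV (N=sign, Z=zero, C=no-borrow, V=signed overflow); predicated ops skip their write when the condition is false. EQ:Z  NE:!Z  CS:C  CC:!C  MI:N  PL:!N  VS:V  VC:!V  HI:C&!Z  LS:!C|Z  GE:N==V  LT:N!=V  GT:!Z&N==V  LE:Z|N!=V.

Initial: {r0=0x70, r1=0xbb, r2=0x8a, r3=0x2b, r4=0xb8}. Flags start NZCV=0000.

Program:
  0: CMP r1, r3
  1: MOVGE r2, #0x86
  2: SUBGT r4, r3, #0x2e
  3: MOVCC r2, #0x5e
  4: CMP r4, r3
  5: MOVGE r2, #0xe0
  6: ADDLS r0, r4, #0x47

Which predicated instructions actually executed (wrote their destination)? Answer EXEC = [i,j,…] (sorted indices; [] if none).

EXEC = []

0: ✓ CMP  NZCV=1010
1: · MOVGE
2: · SUBGT
3: · MOVCC
4: ✓ CMP  NZCV=1010
5: · MOVGE
6: · ADDLS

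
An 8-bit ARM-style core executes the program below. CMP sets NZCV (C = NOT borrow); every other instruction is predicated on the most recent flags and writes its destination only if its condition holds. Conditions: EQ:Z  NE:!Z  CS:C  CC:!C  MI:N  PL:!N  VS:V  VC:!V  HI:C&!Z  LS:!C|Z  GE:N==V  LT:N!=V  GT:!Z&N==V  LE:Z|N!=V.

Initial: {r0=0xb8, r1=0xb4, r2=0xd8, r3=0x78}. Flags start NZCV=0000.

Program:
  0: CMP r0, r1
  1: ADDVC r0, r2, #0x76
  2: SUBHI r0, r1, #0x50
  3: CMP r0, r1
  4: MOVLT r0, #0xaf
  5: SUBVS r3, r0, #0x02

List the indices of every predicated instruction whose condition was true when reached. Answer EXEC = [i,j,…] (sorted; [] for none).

0: ✓ CMP  NZCV=0010
1: ✓ ADDVC  r0←0x4e
2: ✓ SUBHI  r0←0x64
3: ✓ CMP  NZCV=1001
4: · MOVLT
5: ✓ SUBVS  r3←0x62

EXEC = [1,2,5]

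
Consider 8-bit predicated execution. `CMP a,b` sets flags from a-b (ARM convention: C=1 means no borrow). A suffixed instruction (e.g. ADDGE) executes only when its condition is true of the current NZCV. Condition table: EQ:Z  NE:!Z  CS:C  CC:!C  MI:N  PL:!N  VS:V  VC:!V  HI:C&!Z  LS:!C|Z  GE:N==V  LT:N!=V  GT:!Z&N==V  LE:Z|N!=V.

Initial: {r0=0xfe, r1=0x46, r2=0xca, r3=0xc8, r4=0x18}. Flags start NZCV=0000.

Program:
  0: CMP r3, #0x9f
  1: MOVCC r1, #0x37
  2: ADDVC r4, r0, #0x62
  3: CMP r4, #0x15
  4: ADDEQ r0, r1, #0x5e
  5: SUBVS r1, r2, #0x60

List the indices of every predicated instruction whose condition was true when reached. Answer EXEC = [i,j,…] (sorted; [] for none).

EXEC = [2]

0: ✓ CMP  NZCV=0010
1: · MOVCC
2: ✓ ADDVC  r4←0x60
3: ✓ CMP  NZCV=0010
4: · ADDEQ
5: · SUBVS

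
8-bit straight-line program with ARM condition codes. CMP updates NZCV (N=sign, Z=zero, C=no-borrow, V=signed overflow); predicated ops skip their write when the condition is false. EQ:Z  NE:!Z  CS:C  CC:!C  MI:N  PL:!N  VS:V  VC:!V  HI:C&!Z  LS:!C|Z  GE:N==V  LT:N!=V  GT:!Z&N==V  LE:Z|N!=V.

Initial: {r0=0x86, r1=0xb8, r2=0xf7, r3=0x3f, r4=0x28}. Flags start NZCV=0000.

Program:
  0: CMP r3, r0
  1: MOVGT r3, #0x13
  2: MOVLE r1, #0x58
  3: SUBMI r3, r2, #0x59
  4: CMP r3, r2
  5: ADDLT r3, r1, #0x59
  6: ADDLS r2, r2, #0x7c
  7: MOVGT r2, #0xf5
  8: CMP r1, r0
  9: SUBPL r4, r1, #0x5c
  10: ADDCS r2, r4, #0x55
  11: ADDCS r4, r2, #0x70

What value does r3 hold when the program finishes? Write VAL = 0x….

[0] flags=1001 → (cmp)
[1] flags=1001 GT?T → r3=0x13
[2] flags=1001 LE?F → skip
[3] flags=1001 MI?T → r3=0x9e
[4] flags=1000 → (cmp)
[5] flags=1000 LT?T → r3=0x11
[6] flags=1000 LS?T → r2=0x73
[7] flags=1000 GT?F → skip
[8] flags=0010 → (cmp)
[9] flags=0010 PL?T → r4=0x5c
[10] flags=0010 CS?T → r2=0xb1
[11] flags=0010 CS?T → r4=0x21

VAL = 0x11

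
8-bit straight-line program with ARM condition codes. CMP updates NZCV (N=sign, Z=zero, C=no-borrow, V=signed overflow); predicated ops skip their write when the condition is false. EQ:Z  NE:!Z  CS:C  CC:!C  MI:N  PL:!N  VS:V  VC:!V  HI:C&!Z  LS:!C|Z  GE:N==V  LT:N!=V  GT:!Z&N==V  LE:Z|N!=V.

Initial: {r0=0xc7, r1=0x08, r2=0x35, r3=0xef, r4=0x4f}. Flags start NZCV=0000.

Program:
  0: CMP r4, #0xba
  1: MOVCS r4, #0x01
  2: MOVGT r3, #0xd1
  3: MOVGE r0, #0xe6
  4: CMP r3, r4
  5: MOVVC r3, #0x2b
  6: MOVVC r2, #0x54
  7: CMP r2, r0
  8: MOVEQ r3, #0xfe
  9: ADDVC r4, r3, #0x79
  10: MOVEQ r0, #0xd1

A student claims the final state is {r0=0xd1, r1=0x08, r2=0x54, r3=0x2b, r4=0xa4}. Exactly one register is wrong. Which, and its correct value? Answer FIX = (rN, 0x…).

0: ✓ CMP  NZCV=1001
1: · MOVCS
2: ✓ MOVGT  r3←0xd1
3: ✓ MOVGE  r0←0xe6
4: ✓ CMP  NZCV=1010
5: ✓ MOVVC  r3←0x2b
6: ✓ MOVVC  r2←0x54
7: ✓ CMP  NZCV=0000
8: · MOVEQ
9: ✓ ADDVC  r4←0xa4
10: · MOVEQ

FIX = (r0, 0xe6)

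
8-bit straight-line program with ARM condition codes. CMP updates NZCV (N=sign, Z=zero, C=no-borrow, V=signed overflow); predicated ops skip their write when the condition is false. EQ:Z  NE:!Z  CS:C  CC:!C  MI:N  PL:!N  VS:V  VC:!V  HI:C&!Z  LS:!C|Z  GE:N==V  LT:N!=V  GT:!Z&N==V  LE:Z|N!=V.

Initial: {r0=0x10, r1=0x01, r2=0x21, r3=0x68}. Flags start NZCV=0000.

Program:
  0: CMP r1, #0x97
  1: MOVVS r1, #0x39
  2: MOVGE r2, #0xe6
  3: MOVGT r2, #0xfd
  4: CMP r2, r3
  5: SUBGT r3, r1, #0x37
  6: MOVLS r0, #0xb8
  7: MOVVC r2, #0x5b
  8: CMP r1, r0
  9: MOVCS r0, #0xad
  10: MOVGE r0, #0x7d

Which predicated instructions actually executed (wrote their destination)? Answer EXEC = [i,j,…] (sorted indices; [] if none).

[0] flags=0000 → (cmp)
[1] flags=0000 VS?F → skip
[2] flags=0000 GE?T → r2=0xe6
[3] flags=0000 GT?T → r2=0xfd
[4] flags=1010 → (cmp)
[5] flags=1010 GT?F → skip
[6] flags=1010 LS?F → skip
[7] flags=1010 VC?T → r2=0x5b
[8] flags=1000 → (cmp)
[9] flags=1000 CS?F → skip
[10] flags=1000 GE?F → skip

EXEC = [2,3,7]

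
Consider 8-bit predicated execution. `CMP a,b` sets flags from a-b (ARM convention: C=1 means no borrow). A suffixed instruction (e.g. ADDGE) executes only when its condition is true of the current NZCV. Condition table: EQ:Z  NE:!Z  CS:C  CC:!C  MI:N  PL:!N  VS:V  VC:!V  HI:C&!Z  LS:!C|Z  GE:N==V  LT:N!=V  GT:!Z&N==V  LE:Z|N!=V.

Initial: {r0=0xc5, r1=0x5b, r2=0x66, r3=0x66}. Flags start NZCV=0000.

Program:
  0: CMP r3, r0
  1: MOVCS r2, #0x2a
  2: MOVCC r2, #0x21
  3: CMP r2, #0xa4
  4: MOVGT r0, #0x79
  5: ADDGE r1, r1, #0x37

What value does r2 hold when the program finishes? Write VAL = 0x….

[0] flags=1001 → (cmp)
[1] flags=1001 CS?F → skip
[2] flags=1001 CC?T → r2=0x21
[3] flags=0000 → (cmp)
[4] flags=0000 GT?T → r0=0x79
[5] flags=0000 GE?T → r1=0x92

VAL = 0x21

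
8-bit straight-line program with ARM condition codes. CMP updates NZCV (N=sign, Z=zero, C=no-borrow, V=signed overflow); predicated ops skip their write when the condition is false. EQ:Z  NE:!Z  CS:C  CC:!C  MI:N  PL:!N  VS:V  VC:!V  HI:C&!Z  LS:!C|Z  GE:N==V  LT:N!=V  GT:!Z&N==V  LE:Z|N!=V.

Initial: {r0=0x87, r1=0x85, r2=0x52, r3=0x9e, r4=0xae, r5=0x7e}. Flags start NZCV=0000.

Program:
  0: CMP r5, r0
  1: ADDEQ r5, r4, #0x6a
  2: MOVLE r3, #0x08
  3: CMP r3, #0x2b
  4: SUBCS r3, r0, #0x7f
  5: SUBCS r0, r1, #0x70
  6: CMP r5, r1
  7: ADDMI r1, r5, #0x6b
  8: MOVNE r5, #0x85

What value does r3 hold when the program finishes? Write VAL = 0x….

VAL = 0x08

0: ✓ CMP  NZCV=1001
1: · ADDEQ
2: · MOVLE
3: ✓ CMP  NZCV=0011
4: ✓ SUBCS  r3←0x08
5: ✓ SUBCS  r0←0x15
6: ✓ CMP  NZCV=1001
7: ✓ ADDMI  r1←0xe9
8: ✓ MOVNE  r5←0x85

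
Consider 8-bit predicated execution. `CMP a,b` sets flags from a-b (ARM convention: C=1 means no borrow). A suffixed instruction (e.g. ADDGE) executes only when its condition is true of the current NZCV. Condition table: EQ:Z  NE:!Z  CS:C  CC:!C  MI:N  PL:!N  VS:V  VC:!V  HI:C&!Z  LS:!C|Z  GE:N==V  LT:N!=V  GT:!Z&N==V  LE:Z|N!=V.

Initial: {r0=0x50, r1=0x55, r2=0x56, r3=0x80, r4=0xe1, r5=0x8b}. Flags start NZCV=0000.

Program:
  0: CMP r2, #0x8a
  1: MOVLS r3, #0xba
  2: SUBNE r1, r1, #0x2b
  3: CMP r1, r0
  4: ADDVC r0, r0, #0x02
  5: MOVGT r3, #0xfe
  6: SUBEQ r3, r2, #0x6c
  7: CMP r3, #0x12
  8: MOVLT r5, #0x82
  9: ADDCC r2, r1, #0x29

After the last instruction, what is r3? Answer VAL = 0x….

VAL = 0xba

[0] flags=1001 → (cmp)
[1] flags=1001 LS?T → r3=0xba
[2] flags=1001 NE?T → r1=0x2a
[3] flags=1000 → (cmp)
[4] flags=1000 VC?T → r0=0x52
[5] flags=1000 GT?F → skip
[6] flags=1000 EQ?F → skip
[7] flags=1010 → (cmp)
[8] flags=1010 LT?T → r5=0x82
[9] flags=1010 CC?F → skip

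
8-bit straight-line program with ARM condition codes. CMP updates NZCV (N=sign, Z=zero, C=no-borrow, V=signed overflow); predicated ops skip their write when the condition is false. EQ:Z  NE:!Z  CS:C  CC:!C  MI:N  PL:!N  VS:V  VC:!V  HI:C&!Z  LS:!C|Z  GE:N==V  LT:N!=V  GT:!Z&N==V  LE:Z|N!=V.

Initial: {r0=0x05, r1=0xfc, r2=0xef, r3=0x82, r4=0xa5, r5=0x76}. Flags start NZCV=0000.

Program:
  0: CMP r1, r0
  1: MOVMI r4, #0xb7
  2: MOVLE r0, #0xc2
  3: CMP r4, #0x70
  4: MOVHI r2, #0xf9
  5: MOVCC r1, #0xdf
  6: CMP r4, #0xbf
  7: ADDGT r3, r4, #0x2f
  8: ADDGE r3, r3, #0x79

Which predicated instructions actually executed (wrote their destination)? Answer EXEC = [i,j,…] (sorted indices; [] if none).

0: ✓ CMP  NZCV=1010
1: ✓ MOVMI  r4←0xb7
2: ✓ MOVLE  r0←0xc2
3: ✓ CMP  NZCV=0011
4: ✓ MOVHI  r2←0xf9
5: · MOVCC
6: ✓ CMP  NZCV=1000
7: · ADDGT
8: · ADDGE

EXEC = [1,2,4]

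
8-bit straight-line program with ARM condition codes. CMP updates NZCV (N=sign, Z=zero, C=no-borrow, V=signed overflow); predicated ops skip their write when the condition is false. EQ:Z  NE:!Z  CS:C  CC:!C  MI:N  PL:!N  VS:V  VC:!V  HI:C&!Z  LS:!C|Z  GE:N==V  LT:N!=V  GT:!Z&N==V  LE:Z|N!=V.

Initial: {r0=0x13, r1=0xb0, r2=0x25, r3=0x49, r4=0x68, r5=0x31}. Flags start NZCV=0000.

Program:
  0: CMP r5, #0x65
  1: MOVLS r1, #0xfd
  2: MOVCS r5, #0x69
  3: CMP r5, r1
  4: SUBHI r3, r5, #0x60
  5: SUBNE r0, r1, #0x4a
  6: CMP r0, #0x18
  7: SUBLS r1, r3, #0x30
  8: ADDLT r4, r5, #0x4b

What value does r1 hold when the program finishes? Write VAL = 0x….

[0] flags=1000 → (cmp)
[1] flags=1000 LS?T → r1=0xfd
[2] flags=1000 CS?F → skip
[3] flags=0000 → (cmp)
[4] flags=0000 HI?F → skip
[5] flags=0000 NE?T → r0=0xb3
[6] flags=1010 → (cmp)
[7] flags=1010 LS?F → skip
[8] flags=1010 LT?T → r4=0x7c

VAL = 0xfd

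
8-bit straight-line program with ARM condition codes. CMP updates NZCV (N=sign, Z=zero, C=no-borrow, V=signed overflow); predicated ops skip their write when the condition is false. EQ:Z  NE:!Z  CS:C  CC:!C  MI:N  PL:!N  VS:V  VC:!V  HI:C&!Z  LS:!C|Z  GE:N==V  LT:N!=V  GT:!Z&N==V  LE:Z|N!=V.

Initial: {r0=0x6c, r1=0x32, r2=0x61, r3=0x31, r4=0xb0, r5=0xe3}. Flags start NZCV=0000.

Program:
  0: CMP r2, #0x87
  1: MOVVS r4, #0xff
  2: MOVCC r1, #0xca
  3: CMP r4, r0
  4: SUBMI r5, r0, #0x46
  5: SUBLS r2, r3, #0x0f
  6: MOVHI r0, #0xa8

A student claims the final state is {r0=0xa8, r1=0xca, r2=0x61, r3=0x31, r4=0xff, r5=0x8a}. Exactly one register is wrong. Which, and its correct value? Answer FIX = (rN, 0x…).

[0] flags=1001 → (cmp)
[1] flags=1001 VS?T → r4=0xff
[2] flags=1001 CC?T → r1=0xca
[3] flags=1010 → (cmp)
[4] flags=1010 MI?T → r5=0x26
[5] flags=1010 LS?F → skip
[6] flags=1010 HI?T → r0=0xa8

FIX = (r5, 0x26)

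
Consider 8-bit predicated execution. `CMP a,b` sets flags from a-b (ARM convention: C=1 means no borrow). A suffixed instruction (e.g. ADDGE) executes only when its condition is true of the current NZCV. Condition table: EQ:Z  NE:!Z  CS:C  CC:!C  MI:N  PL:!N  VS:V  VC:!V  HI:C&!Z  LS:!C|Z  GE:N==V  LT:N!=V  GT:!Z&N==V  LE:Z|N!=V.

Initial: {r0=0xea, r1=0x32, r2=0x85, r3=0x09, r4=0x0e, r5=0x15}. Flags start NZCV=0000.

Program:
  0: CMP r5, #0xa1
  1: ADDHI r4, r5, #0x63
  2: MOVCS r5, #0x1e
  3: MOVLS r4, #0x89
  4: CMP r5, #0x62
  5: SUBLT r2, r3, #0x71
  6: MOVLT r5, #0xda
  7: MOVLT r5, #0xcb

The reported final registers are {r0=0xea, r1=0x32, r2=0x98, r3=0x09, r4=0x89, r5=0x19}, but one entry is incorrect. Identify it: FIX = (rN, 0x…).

0: ✓ CMP  NZCV=0000
1: · ADDHI
2: · MOVCS
3: ✓ MOVLS  r4←0x89
4: ✓ CMP  NZCV=1000
5: ✓ SUBLT  r2←0x98
6: ✓ MOVLT  r5←0xda
7: ✓ MOVLT  r5←0xcb

FIX = (r5, 0xcb)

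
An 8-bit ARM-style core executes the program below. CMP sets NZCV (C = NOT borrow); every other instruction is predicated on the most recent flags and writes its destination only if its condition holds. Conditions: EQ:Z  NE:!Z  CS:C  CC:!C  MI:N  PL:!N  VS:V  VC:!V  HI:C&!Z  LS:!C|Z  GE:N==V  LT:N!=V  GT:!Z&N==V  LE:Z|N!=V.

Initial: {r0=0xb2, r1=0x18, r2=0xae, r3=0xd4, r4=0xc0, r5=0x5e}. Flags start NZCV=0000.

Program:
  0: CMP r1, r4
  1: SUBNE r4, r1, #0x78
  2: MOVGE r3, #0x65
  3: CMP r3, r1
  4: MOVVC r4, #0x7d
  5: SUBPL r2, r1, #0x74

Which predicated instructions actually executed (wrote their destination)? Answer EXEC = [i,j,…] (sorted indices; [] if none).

[0] flags=0000 → (cmp)
[1] flags=0000 NE?T → r4=0xa0
[2] flags=0000 GE?T → r3=0x65
[3] flags=0010 → (cmp)
[4] flags=0010 VC?T → r4=0x7d
[5] flags=0010 PL?T → r2=0xa4

EXEC = [1,2,4,5]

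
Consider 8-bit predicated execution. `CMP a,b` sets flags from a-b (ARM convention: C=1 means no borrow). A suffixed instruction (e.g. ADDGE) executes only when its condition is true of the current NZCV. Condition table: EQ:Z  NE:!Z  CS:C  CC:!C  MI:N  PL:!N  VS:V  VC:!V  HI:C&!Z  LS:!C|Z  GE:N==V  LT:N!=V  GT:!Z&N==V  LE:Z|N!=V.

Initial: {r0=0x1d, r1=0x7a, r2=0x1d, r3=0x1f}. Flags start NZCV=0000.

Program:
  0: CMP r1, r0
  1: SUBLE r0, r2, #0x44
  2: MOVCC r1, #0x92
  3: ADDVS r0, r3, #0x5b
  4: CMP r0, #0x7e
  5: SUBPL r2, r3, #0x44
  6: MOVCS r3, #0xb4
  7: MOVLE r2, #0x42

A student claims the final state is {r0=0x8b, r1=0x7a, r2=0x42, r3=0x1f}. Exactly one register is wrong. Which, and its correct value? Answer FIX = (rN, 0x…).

[0] flags=0010 → (cmp)
[1] flags=0010 LE?F → skip
[2] flags=0010 CC?F → skip
[3] flags=0010 VS?F → skip
[4] flags=1000 → (cmp)
[5] flags=1000 PL?F → skip
[6] flags=1000 CS?F → skip
[7] flags=1000 LE?T → r2=0x42

FIX = (r0, 0x1d)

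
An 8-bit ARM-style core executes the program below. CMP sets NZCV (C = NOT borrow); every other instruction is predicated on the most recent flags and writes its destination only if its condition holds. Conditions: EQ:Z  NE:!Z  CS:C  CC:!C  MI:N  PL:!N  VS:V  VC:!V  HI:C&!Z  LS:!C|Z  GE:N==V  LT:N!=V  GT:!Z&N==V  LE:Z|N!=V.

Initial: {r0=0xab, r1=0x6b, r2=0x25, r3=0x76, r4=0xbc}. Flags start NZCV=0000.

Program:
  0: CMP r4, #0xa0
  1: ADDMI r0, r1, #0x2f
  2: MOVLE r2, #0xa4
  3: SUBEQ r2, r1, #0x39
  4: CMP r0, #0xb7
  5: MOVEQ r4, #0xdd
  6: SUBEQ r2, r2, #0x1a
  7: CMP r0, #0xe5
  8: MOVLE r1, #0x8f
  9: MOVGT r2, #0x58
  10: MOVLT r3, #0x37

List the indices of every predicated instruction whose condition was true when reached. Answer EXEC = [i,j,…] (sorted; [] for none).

EXEC = [8,10]

[0] flags=0010 → (cmp)
[1] flags=0010 MI?F → skip
[2] flags=0010 LE?F → skip
[3] flags=0010 EQ?F → skip
[4] flags=1000 → (cmp)
[5] flags=1000 EQ?F → skip
[6] flags=1000 EQ?F → skip
[7] flags=1000 → (cmp)
[8] flags=1000 LE?T → r1=0x8f
[9] flags=1000 GT?F → skip
[10] flags=1000 LT?T → r3=0x37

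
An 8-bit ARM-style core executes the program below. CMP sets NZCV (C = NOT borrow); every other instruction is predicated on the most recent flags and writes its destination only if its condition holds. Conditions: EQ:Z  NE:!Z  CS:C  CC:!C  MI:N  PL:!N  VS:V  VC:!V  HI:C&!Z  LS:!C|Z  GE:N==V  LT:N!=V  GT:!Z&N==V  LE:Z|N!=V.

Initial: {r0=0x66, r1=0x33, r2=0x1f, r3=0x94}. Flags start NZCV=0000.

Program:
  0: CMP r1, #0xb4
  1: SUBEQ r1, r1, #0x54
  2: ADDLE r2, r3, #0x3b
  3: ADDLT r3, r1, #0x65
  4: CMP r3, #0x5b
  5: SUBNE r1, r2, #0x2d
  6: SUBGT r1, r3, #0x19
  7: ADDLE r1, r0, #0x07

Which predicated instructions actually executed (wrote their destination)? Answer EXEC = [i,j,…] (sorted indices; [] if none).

[0] flags=0000 → (cmp)
[1] flags=0000 EQ?F → skip
[2] flags=0000 LE?F → skip
[3] flags=0000 LT?F → skip
[4] flags=0011 → (cmp)
[5] flags=0011 NE?T → r1=0xf2
[6] flags=0011 GT?F → skip
[7] flags=0011 LE?T → r1=0x6d

EXEC = [5,7]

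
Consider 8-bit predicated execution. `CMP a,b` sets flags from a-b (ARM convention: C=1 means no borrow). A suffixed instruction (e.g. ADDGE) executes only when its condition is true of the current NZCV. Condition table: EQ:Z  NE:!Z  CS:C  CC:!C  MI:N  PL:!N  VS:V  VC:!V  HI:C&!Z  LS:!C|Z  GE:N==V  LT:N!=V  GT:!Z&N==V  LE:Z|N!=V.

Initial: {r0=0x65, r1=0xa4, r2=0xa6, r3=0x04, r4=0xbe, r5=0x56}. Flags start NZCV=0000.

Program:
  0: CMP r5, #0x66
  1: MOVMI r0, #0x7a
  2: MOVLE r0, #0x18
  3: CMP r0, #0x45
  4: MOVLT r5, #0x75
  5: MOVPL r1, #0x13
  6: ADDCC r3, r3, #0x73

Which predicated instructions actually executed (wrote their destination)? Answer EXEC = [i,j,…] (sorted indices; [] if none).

[0] flags=1000 → (cmp)
[1] flags=1000 MI?T → r0=0x7a
[2] flags=1000 LE?T → r0=0x18
[3] flags=1000 → (cmp)
[4] flags=1000 LT?T → r5=0x75
[5] flags=1000 PL?F → skip
[6] flags=1000 CC?T → r3=0x77

EXEC = [1,2,4,6]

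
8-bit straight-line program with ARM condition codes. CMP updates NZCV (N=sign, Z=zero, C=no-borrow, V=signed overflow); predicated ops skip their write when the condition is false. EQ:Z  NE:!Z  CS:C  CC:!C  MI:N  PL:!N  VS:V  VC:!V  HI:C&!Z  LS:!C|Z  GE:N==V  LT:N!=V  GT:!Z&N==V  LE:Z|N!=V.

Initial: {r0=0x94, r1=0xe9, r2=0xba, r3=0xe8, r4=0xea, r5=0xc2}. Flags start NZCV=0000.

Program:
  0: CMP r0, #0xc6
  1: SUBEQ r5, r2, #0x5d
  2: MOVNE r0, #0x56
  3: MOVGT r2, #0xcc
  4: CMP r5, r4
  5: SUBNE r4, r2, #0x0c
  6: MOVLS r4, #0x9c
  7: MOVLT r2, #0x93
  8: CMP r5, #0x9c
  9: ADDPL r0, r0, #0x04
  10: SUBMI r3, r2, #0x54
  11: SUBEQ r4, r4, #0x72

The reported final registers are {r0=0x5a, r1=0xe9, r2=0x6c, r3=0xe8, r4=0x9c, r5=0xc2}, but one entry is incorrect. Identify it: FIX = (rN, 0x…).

0: ✓ CMP  NZCV=1000
1: · SUBEQ
2: ✓ MOVNE  r0←0x56
3: · MOVGT
4: ✓ CMP  NZCV=1000
5: ✓ SUBNE  r4←0xae
6: ✓ MOVLS  r4←0x9c
7: ✓ MOVLT  r2←0x93
8: ✓ CMP  NZCV=0010
9: ✓ ADDPL  r0←0x5a
10: · SUBMI
11: · SUBEQ

FIX = (r2, 0x93)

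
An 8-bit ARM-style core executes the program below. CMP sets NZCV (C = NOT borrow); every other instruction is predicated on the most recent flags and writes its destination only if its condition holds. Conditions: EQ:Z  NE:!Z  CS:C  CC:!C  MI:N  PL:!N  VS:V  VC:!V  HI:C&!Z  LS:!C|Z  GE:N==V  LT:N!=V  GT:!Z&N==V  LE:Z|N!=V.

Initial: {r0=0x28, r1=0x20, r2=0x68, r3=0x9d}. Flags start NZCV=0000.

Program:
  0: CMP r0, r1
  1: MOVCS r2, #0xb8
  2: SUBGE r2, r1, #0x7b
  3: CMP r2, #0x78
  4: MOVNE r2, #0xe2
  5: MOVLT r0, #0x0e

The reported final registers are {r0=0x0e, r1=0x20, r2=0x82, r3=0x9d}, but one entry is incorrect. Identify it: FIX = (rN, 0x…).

FIX = (r2, 0xe2)

[0] flags=0010 → (cmp)
[1] flags=0010 CS?T → r2=0xb8
[2] flags=0010 GE?T → r2=0xa5
[3] flags=0011 → (cmp)
[4] flags=0011 NE?T → r2=0xe2
[5] flags=0011 LT?T → r0=0x0e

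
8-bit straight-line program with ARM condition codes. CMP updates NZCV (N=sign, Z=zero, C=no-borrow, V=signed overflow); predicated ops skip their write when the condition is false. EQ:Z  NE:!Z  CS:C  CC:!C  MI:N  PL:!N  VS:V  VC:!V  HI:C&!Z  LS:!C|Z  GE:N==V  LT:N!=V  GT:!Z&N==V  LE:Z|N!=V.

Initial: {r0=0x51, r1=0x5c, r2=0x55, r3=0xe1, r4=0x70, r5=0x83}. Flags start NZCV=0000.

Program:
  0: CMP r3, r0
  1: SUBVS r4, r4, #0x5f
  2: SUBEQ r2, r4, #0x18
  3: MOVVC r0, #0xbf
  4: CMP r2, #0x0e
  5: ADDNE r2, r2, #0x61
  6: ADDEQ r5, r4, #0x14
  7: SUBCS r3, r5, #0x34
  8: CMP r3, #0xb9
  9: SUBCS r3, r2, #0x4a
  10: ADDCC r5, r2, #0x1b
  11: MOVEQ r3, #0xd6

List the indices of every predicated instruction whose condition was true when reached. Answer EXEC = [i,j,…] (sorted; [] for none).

EXEC = [3,5,7,10]

0: ✓ CMP  NZCV=1010
1: · SUBVS
2: · SUBEQ
3: ✓ MOVVC  r0←0xbf
4: ✓ CMP  NZCV=0010
5: ✓ ADDNE  r2←0xb6
6: · ADDEQ
7: ✓ SUBCS  r3←0x4f
8: ✓ CMP  NZCV=1001
9: · SUBCS
10: ✓ ADDCC  r5←0xd1
11: · MOVEQ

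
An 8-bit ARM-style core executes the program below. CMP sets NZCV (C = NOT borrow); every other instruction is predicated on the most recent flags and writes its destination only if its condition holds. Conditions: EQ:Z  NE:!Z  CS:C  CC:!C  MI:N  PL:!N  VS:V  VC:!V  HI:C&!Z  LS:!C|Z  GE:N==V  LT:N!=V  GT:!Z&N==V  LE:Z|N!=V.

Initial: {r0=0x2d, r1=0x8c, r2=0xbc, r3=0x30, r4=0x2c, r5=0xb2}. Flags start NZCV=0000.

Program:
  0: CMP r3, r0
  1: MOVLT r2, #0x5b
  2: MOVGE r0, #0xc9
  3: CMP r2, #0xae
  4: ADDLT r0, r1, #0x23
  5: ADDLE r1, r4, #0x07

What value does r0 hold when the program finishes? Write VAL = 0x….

VAL = 0xc9

0: ✓ CMP  NZCV=0010
1: · MOVLT
2: ✓ MOVGE  r0←0xc9
3: ✓ CMP  NZCV=0010
4: · ADDLT
5: · ADDLE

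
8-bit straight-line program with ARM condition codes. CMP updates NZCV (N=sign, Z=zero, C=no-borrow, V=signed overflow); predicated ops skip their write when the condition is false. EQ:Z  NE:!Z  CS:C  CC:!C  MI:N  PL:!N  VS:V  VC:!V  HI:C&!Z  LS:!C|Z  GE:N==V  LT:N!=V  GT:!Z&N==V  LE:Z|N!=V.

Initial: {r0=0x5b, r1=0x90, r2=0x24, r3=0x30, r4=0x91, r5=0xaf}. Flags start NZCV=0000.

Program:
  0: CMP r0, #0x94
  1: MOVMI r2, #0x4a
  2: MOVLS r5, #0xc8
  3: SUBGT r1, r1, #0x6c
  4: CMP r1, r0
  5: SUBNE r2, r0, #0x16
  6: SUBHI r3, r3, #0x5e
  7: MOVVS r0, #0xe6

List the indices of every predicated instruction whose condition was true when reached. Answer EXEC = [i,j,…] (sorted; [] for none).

[0] flags=1001 → (cmp)
[1] flags=1001 MI?T → r2=0x4a
[2] flags=1001 LS?T → r5=0xc8
[3] flags=1001 GT?T → r1=0x24
[4] flags=1000 → (cmp)
[5] flags=1000 NE?T → r2=0x45
[6] flags=1000 HI?F → skip
[7] flags=1000 VS?F → skip

EXEC = [1,2,3,5]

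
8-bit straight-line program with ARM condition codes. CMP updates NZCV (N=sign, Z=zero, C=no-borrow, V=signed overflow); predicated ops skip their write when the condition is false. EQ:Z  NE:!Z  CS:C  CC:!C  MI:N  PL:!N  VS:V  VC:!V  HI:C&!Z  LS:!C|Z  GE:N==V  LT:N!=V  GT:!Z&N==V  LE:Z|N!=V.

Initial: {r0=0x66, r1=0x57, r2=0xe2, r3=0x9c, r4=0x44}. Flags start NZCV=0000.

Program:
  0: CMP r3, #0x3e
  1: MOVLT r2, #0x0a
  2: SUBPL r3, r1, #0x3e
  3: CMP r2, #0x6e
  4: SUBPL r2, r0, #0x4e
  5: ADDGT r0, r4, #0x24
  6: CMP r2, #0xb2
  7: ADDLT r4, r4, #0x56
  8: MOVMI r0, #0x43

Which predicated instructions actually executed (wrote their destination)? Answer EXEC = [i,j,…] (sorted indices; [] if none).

0: ✓ CMP  NZCV=0011
1: ✓ MOVLT  r2←0x0a
2: ✓ SUBPL  r3←0x19
3: ✓ CMP  NZCV=1000
4: · SUBPL
5: · ADDGT
6: ✓ CMP  NZCV=0000
7: · ADDLT
8: · MOVMI

EXEC = [1,2]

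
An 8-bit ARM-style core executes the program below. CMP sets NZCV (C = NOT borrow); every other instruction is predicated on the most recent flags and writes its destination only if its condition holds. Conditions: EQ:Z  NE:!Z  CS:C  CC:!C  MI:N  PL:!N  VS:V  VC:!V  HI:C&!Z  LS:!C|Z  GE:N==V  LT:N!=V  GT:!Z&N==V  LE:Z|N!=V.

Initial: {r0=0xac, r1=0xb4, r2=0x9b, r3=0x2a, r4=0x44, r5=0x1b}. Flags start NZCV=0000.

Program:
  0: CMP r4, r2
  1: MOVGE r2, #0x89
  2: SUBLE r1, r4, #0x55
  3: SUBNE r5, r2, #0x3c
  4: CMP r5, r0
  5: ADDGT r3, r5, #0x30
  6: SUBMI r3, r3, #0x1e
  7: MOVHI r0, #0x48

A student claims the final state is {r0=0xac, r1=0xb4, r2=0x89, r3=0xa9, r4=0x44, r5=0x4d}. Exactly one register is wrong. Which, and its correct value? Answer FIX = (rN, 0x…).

FIX = (r3, 0x5f)

0: ✓ CMP  NZCV=1001
1: ✓ MOVGE  r2←0x89
2: · SUBLE
3: ✓ SUBNE  r5←0x4d
4: ✓ CMP  NZCV=1001
5: ✓ ADDGT  r3←0x7d
6: ✓ SUBMI  r3←0x5f
7: · MOVHI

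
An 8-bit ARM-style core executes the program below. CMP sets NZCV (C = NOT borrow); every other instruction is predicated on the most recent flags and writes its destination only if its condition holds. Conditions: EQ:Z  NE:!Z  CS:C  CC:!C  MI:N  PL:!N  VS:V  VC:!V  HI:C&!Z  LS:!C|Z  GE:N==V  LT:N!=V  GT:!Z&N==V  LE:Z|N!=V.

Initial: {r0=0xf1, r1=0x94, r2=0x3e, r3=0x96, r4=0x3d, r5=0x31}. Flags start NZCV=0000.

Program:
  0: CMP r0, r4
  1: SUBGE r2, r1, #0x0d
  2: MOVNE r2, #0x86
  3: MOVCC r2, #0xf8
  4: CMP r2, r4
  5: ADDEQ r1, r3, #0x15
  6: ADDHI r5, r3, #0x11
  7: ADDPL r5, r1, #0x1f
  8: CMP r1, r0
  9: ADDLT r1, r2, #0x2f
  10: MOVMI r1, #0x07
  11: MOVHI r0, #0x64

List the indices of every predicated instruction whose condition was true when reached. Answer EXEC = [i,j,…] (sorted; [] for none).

[0] flags=1010 → (cmp)
[1] flags=1010 GE?F → skip
[2] flags=1010 NE?T → r2=0x86
[3] flags=1010 CC?F → skip
[4] flags=0011 → (cmp)
[5] flags=0011 EQ?F → skip
[6] flags=0011 HI?T → r5=0xa7
[7] flags=0011 PL?T → r5=0xb3
[8] flags=1000 → (cmp)
[9] flags=1000 LT?T → r1=0xb5
[10] flags=1000 MI?T → r1=0x07
[11] flags=1000 HI?F → skip

EXEC = [2,6,7,9,10]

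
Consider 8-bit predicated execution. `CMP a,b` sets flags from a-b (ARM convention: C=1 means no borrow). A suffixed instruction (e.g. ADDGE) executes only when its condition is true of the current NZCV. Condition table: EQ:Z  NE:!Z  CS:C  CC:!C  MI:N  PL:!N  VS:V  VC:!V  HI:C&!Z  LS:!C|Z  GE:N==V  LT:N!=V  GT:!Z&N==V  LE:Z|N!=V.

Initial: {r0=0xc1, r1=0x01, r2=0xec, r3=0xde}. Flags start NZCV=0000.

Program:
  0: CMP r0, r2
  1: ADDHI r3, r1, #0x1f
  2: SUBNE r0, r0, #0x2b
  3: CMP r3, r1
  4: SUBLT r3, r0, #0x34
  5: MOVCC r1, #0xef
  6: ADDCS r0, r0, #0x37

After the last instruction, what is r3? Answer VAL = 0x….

VAL = 0x62

0: ✓ CMP  NZCV=1000
1: · ADDHI
2: ✓ SUBNE  r0←0x96
3: ✓ CMP  NZCV=1010
4: ✓ SUBLT  r3←0x62
5: · MOVCC
6: ✓ ADDCS  r0←0xcd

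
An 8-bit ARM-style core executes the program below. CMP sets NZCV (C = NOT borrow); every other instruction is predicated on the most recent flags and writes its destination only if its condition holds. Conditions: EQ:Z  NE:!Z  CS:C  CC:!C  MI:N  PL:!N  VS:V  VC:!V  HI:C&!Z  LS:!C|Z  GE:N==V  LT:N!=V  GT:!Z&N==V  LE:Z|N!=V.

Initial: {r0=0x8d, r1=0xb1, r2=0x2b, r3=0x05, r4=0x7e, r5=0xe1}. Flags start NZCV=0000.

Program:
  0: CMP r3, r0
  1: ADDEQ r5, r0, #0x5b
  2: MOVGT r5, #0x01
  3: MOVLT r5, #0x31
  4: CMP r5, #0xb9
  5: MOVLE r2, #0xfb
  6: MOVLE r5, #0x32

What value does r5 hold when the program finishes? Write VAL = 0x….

VAL = 0x01

[0] flags=0000 → (cmp)
[1] flags=0000 EQ?F → skip
[2] flags=0000 GT?T → r5=0x01
[3] flags=0000 LT?F → skip
[4] flags=0000 → (cmp)
[5] flags=0000 LE?F → skip
[6] flags=0000 LE?F → skip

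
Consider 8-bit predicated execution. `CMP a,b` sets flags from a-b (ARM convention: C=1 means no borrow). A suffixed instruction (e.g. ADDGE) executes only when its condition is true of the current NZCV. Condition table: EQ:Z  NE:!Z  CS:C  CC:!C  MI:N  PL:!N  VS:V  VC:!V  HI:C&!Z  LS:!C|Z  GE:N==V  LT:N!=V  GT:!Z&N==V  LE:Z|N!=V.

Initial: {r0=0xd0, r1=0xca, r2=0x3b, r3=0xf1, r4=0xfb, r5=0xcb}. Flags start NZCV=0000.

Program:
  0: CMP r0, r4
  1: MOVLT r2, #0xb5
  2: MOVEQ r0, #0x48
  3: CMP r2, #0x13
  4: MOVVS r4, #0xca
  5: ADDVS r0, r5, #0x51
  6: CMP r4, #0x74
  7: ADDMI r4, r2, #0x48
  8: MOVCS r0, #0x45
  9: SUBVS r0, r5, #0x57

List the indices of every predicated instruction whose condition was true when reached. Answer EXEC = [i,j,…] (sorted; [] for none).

[0] flags=1000 → (cmp)
[1] flags=1000 LT?T → r2=0xb5
[2] flags=1000 EQ?F → skip
[3] flags=1010 → (cmp)
[4] flags=1010 VS?F → skip
[5] flags=1010 VS?F → skip
[6] flags=1010 → (cmp)
[7] flags=1010 MI?T → r4=0xfd
[8] flags=1010 CS?T → r0=0x45
[9] flags=1010 VS?F → skip

EXEC = [1,7,8]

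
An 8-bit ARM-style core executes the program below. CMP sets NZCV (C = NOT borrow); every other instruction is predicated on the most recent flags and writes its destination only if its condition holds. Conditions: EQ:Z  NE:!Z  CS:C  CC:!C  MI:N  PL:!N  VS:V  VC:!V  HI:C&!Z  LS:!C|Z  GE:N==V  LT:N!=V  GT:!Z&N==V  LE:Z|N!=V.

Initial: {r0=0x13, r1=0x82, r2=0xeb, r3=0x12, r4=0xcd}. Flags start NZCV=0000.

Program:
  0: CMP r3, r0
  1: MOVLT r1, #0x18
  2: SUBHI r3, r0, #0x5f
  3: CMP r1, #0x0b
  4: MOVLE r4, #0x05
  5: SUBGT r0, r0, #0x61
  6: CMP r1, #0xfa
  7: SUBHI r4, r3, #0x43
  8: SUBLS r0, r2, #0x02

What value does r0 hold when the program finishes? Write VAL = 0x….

0: ✓ CMP  NZCV=1000
1: ✓ MOVLT  r1←0x18
2: · SUBHI
3: ✓ CMP  NZCV=0010
4: · MOVLE
5: ✓ SUBGT  r0←0xb2
6: ✓ CMP  NZCV=0000
7: · SUBHI
8: ✓ SUBLS  r0←0xe9

VAL = 0xe9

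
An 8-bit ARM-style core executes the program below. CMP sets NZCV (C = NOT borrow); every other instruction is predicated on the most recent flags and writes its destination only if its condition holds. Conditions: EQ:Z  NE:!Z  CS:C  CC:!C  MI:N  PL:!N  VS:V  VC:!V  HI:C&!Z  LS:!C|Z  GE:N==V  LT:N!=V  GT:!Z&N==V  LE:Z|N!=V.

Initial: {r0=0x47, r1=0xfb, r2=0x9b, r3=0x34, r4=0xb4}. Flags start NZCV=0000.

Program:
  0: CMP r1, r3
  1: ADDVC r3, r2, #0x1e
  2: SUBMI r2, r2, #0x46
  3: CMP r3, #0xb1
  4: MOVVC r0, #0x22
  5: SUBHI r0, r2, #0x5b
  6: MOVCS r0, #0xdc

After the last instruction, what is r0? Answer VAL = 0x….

VAL = 0xdc

[0] flags=1010 → (cmp)
[1] flags=1010 VC?T → r3=0xb9
[2] flags=1010 MI?T → r2=0x55
[3] flags=0010 → (cmp)
[4] flags=0010 VC?T → r0=0x22
[5] flags=0010 HI?T → r0=0xfa
[6] flags=0010 CS?T → r0=0xdc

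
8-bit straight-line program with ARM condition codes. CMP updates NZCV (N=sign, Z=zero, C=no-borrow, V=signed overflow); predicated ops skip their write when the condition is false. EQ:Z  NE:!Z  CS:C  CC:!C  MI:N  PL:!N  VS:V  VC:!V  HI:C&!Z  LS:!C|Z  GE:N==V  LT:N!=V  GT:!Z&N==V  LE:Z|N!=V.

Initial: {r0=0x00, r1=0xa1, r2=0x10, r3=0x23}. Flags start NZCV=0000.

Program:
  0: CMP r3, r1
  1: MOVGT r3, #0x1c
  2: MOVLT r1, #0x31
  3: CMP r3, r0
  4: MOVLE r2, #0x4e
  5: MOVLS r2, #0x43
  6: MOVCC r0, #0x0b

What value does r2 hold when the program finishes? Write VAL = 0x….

VAL = 0x10

[0] flags=1001 → (cmp)
[1] flags=1001 GT?T → r3=0x1c
[2] flags=1001 LT?F → skip
[3] flags=0010 → (cmp)
[4] flags=0010 LE?F → skip
[5] flags=0010 LS?F → skip
[6] flags=0010 CC?F → skip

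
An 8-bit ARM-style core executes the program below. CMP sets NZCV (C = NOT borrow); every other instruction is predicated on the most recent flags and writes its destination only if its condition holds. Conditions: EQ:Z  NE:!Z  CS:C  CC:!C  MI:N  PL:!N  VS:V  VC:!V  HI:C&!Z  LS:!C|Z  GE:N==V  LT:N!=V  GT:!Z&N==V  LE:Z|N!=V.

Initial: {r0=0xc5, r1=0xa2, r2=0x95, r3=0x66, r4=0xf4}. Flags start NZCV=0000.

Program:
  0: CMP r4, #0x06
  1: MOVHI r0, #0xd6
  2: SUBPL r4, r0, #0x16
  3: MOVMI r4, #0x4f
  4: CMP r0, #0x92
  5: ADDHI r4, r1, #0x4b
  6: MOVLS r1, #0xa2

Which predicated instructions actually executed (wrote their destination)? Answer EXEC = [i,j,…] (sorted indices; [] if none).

0: ✓ CMP  NZCV=1010
1: ✓ MOVHI  r0←0xd6
2: · SUBPL
3: ✓ MOVMI  r4←0x4f
4: ✓ CMP  NZCV=0010
5: ✓ ADDHI  r4←0xed
6: · MOVLS

EXEC = [1,3,5]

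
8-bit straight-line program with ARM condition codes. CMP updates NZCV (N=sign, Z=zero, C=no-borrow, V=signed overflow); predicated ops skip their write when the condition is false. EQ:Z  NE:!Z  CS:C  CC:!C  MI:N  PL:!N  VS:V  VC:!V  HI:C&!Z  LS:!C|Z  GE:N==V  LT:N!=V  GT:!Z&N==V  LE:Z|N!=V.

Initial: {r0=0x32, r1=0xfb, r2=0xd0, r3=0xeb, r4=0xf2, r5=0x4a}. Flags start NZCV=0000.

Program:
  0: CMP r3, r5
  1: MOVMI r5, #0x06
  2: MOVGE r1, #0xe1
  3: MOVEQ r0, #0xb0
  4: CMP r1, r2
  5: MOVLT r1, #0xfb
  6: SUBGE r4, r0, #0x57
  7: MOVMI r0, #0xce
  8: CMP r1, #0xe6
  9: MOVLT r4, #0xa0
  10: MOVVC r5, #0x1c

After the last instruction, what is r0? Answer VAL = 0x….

0: ✓ CMP  NZCV=1010
1: ✓ MOVMI  r5←0x06
2: · MOVGE
3: · MOVEQ
4: ✓ CMP  NZCV=0010
5: · MOVLT
6: ✓ SUBGE  r4←0xdb
7: · MOVMI
8: ✓ CMP  NZCV=0010
9: · MOVLT
10: ✓ MOVVC  r5←0x1c

VAL = 0x32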